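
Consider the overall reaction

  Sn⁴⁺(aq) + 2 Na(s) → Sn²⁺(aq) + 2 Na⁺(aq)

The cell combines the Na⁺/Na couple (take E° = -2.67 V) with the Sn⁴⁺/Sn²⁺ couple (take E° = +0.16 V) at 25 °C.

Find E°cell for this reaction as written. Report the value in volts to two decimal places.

The Sn⁴⁺/Sn²⁺ couple has the higher reduction potential, so it is the cathode; Na⁺/Na is oxidised at the anode.
E°cell = E°(cathode) − E°(anode) = (+0.16) − (-2.67) = +2.83 V.
Since E°cell > 0, the reaction is spontaneous under standard conditions.

+2.83 V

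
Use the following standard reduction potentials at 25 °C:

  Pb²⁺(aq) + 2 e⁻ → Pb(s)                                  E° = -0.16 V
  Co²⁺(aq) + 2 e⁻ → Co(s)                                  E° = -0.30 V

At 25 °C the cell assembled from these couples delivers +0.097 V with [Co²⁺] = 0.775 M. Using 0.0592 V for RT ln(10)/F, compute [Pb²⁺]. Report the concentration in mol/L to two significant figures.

0.027 M

Pb²⁺/Pb is the cathode, Co²⁺/Co the anode: E°cell = +0.14 V, n = 2.
Overall reaction: Pb²⁺(aq) + Co(s) → Pb(s) + Co²⁺(aq); Q = [Co²⁺]^1/[Pb²⁺]^1.
From E = E° − (0.0592/n) log Q: log Q = (E° − E)·n/0.0592 = (+0.14 − (+0.097))·2/0.0592 = 1.4527.
So 1·log[Pb²⁺] = 1·log(0.775) − log Q = -0.1107 − (1.4527) = -1.5634; [Pb²⁺] = 10^(-1.5634) ≈ 0.027 M.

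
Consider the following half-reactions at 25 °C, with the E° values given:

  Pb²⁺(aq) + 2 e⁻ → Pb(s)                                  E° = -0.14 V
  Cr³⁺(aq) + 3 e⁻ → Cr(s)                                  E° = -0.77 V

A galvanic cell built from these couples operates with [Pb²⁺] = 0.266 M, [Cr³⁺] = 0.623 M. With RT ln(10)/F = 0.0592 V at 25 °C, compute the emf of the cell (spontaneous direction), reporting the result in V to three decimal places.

+0.617 V

Pb²⁺/Pb is the cathode (higher E°), Cr³⁺/Cr the anode: E°cell = -0.14 − (-0.77) = +0.63 V, n = 6.
Overall: 3 Pb²⁺(aq) + 2 Cr(s) → 3 Pb(s) + 2 Cr³⁺(aq)
Q = [Cr³⁺]^2 / ([Pb²⁺]^3); log Q = 1.314.
E = E° − (0.0592/n) log Q = +0.63 − (0.0592/6)(1.314) = +0.617 V.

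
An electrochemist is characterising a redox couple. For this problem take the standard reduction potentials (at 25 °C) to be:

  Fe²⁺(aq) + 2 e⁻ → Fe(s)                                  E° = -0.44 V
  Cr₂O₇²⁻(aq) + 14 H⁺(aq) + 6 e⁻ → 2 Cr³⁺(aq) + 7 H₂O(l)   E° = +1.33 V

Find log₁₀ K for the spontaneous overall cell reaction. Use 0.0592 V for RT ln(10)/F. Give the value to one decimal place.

Cathode: Cr₂O₇²⁻/Cr³⁺; anode: Fe²⁺/Fe. E°cell = +1.77 V, n = 6.
log K = nE°cell / 0.0592 = (6)(+1.77) / 0.0592 = 179.4.

179.4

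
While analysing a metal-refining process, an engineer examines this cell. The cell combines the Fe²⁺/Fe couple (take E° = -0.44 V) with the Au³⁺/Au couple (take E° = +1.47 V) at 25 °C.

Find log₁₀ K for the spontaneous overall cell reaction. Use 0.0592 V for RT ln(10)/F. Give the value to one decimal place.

193.6

Cathode: Au³⁺/Au; anode: Fe²⁺/Fe. E°cell = +1.91 V, n = 6.
log K = nE°cell / 0.0592 = (6)(+1.91) / 0.0592 = 193.6.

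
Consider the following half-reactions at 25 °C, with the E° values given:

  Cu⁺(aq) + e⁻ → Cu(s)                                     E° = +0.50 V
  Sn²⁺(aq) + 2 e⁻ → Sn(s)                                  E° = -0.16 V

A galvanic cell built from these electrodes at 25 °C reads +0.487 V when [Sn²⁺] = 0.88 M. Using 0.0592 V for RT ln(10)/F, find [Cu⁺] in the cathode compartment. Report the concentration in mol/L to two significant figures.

0.0011 M

Cu⁺/Cu is the cathode, Sn²⁺/Sn the anode: E°cell = +0.66 V, n = 2.
Overall reaction: 2 Cu⁺(aq) + Sn(s) → 2 Cu(s) + Sn²⁺(aq); Q = [Sn²⁺]^1/[Cu⁺]^2.
From E = E° − (0.0592/n) log Q: log Q = (E° − E)·n/0.0592 = (+0.66 − (+0.487))·2/0.0592 = 5.8446.
So 2·log[Cu⁺] = 1·log(0.88) − log Q = -0.0555 − (5.8446) = -5.9001; log[Cu⁺] = -5.9001 / 2 = -2.9501; [Cu⁺] = 10^(-2.9501) ≈ 0.0011 M.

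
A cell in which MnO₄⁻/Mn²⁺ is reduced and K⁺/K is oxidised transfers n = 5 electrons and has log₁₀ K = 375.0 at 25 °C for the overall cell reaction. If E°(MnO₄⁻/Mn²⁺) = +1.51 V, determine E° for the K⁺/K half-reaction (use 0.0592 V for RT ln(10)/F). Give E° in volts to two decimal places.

-2.93 V

E°cell = (0.0592/n)·log K = (0.0592/5)(375.0) = +4.440 V.
Since MnO₄⁻/Mn²⁺ is the cathode and K⁺/K the anode, E°cell = E°(MnO₄⁻/Mn²⁺) − E°(K⁺/K).
So E°(K⁺/K) = E°(MnO₄⁻/Mn²⁺) − E°cell = (+1.51) − (+4.440) = -2.93 V.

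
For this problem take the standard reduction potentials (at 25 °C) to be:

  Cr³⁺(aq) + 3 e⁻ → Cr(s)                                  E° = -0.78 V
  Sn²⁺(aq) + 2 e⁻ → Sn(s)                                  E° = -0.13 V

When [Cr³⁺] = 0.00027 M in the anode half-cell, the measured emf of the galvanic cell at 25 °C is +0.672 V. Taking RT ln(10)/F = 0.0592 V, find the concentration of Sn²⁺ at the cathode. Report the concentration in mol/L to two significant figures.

Sn²⁺/Sn is the cathode, Cr³⁺/Cr the anode: E°cell = +0.65 V, n = 6.
Overall reaction: 3 Sn²⁺(aq) + 2 Cr(s) → 3 Sn(s) + 2 Cr³⁺(aq); Q = [Cr³⁺]^2/[Sn²⁺]^3.
From E = E° − (0.0592/n) log Q: log Q = (E° − E)·n/0.0592 = (+0.65 − (+0.672))·6/0.0592 = -2.2297.
So 3·log[Sn²⁺] = 2·log(0.00027) − log Q = -7.1373 − (-2.2297) = -4.9076; log[Sn²⁺] = -4.9076 / 3 = -1.6359; [Sn²⁺] = 10^(-1.6359) ≈ 0.023 M.

0.023 M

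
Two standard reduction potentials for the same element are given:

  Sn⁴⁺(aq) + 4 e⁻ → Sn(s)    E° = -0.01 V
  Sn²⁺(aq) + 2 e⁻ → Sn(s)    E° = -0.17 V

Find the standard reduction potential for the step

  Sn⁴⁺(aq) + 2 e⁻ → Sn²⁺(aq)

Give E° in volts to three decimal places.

Sequential free energies add, so n₃E°₃ = n₁E°₁ + n₂E°₂.
With n₃ = 4, and the known step contributing 2×(-0.17) V, the unknown satisfies 2·E° = 4×(-0.01) − 2×(-0.17) = +0.300.
E° = +0.300 / 2 = +0.150 V.

+0.150 V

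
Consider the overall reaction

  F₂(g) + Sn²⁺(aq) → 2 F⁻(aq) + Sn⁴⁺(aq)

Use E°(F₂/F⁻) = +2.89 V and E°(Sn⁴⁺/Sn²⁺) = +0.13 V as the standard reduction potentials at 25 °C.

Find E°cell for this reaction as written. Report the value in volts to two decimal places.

The F₂/F⁻ couple has the higher reduction potential, so it is the cathode; Sn⁴⁺/Sn²⁺ is oxidised at the anode.
E°cell = E°(cathode) − E°(anode) = (+2.89) − (+0.13) = +2.76 V.
Since E°cell > 0, the reaction is spontaneous under standard conditions.

+2.76 V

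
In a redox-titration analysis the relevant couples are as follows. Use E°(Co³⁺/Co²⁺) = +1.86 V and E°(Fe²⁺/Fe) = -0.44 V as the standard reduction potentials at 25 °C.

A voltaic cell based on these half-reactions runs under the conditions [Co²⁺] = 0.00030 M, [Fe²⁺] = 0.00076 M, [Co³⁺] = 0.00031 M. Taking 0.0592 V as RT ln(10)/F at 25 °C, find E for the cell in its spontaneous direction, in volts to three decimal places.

+2.393 V

Co³⁺/Co²⁺ is the cathode (higher E°), Fe²⁺/Fe the anode: E°cell = +1.86 − (-0.44) = +2.30 V, n = 2.
Overall: 2 Co³⁺(aq) + Fe(s) → 2 Co²⁺(aq) + Fe²⁺(aq)
Q = [Co²⁺]^2·[Fe²⁺] / ([Co³⁺]^2); log Q = -3.148.
E = E° − (0.0592/n) log Q = +2.30 − (0.0592/2)(-3.148) = +2.393 V.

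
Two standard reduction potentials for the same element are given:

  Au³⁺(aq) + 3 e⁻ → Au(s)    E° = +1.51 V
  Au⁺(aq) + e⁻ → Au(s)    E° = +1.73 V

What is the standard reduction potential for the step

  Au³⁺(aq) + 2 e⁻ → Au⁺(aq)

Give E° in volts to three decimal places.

Sequential free energies add, so n₃E°₃ = n₁E°₁ + n₂E°₂.
With n₃ = 3, and the known step contributing 1×(+1.73) V, the unknown satisfies 2·E° = 3×(+1.51) − 1×(+1.73) = +2.800.
E° = +2.800 / 2 = +1.400 V.

+1.400 V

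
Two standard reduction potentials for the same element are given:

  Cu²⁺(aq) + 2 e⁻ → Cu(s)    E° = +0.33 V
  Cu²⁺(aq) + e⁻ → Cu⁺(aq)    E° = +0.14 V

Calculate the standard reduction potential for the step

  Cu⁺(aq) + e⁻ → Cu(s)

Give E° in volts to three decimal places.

+0.520 V

Sequential free energies add, so n₃E°₃ = n₁E°₁ + n₂E°₂.
With n₃ = 2, and the known step contributing 1×(+0.14) V, the unknown satisfies 1·E° = 2×(+0.33) − 1×(+0.14) = +0.520.
E° = +0.520 / 1 = +0.520 V.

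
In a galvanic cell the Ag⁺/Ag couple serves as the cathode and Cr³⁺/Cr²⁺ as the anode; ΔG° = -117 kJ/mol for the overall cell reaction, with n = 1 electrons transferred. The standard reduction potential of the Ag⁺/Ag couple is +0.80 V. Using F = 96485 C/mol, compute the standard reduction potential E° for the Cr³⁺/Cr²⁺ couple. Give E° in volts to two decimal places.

E°cell = −ΔG°/(nF) = −(-117×10³)/((1)(96485)) = +1.213 V.
Since Ag⁺/Ag is the cathode and Cr³⁺/Cr²⁺ the anode, E°cell = E°(Ag⁺/Ag) − E°(Cr³⁺/Cr²⁺).
So E°(Cr³⁺/Cr²⁺) = E°(Ag⁺/Ag) − E°cell = (+0.80) − (+1.213) = -0.41 V.

-0.41 V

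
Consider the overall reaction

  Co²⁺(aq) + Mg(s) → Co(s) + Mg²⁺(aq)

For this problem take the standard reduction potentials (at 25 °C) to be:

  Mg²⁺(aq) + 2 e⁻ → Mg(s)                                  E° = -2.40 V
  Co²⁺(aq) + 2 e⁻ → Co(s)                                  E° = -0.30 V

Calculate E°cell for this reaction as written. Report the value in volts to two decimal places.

+2.10 V

The Co²⁺/Co couple has the higher reduction potential, so it is the cathode; Mg²⁺/Mg is oxidised at the anode.
E°cell = E°(cathode) − E°(anode) = (-0.30) − (-2.40) = +2.10 V.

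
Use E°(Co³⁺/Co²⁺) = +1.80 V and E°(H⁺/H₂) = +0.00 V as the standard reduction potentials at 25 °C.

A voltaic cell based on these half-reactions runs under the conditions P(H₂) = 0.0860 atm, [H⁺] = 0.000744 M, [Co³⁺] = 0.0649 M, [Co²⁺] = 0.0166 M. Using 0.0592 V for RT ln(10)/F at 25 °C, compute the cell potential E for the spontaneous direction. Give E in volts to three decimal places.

+1.989 V

Co³⁺/Co²⁺ is the cathode (higher E°), H⁺/H₂ the anode: E°cell = +1.80 − (+0.00) = +1.80 V, n = 2.
Overall: 2 Co³⁺(aq) + H₂(g) → 2 Co²⁺(aq) + 2 H⁺(aq)
Q = [Co²⁺]^2·[H⁺]^2 / ([Co³⁺]^2·P(H₂)); log Q = -6.376.
E = E° − (0.0592/n) log Q = +1.80 − (0.0592/2)(-6.376) = +1.989 V.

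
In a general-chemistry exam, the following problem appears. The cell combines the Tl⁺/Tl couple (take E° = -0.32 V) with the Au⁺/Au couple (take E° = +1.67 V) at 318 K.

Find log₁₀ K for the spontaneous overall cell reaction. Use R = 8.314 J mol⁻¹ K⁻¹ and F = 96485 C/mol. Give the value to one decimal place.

31.5

Cathode: Au⁺/Au; anode: Tl⁺/Tl. E°cell = (+1.67) − (-0.32) = +1.99 V, with n = 1.
ΔG° = −nFE° = −RT ln K, so ln K = nFE°/(RT) = (1)(96485)(+1.99) / ((8.314)(318)) = 72.623.
log₁₀ K = 72.623 / ln 10 = 31.5.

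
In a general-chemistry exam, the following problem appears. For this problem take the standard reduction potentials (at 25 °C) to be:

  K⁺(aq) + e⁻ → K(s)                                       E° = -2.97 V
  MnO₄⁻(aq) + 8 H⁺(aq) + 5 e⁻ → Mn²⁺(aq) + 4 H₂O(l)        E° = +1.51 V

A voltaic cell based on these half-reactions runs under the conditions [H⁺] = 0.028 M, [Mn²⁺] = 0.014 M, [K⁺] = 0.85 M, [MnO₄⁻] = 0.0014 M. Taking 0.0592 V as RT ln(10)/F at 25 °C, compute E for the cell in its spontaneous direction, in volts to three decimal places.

MnO₄⁻/Mn²⁺ is the cathode (higher E°), K⁺/K the anode: E°cell = +1.51 − (-2.97) = +4.48 V, n = 5.
Overall: MnO₄⁻(aq) + 8 H⁺(aq) + 5 K(s) → Mn²⁺(aq) + 4 H₂O(l) + 5 K⁺(aq)
Q = [Mn²⁺]·[K⁺]^5 / ([MnO₄⁻]·[H⁺]^8); log Q = 13.070.
E = E° − (0.0592/n) log Q = +4.48 − (0.0592/5)(13.070) = +4.325 V.

+4.325 V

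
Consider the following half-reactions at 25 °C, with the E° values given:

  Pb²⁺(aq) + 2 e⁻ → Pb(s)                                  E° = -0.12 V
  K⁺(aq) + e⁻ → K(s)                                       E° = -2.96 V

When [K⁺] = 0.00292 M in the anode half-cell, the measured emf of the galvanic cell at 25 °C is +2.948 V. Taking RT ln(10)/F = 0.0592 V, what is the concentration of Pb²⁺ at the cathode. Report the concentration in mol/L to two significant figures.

0.038 M

Pb²⁺/Pb is the cathode, K⁺/K the anode: E°cell = +2.84 V, n = 2.
Overall reaction: Pb²⁺(aq) + 2 K(s) → Pb(s) + 2 K⁺(aq); Q = [K⁺]^2/[Pb²⁺]^1.
From E = E° − (0.0592/n) log Q: log Q = (E° − E)·n/0.0592 = (+2.84 − (+2.948))·2/0.0592 = -3.6486.
So 1·log[Pb²⁺] = 2·log(0.00292) − log Q = -5.0692 − (-3.6486) = -1.4206; [Pb²⁺] = 10^(-1.4206) ≈ 0.038 M.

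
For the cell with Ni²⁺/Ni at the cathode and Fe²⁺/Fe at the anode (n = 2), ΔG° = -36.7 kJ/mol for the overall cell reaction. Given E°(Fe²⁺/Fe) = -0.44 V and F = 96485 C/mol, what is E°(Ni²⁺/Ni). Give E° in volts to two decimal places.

E°cell = −ΔG°/(nF) = −(-36.7×10³)/((2)(96485)) = +0.190 V.
Since Ni²⁺/Ni is the cathode and Fe²⁺/Fe the anode, E°cell = E°(Ni²⁺/Ni) − E°(Fe²⁺/Fe).
So E°(Ni²⁺/Ni) = E°cell + E°(Fe²⁺/Fe) = +0.190 + (-0.44) = -0.25 V.

-0.25 V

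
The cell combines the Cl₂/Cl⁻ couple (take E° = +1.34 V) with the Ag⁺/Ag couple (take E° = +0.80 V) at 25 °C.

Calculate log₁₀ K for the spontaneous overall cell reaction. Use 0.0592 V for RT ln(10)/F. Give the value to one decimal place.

Cathode: Cl₂/Cl⁻; anode: Ag⁺/Ag. E°cell = +0.54 V, n = 2.
log K = nE°cell / 0.0592 = (2)(+0.54) / 0.0592 = 18.2.

18.2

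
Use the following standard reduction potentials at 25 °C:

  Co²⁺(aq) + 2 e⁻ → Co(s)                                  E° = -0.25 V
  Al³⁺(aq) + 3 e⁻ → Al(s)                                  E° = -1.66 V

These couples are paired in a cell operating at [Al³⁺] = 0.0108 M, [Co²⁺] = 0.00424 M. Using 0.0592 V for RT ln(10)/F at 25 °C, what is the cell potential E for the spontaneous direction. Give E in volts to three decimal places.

+1.379 V

Co²⁺/Co is the cathode (higher E°), Al³⁺/Al the anode: E°cell = -0.25 − (-1.66) = +1.41 V, n = 6.
Overall: 3 Co²⁺(aq) + 2 Al(s) → 3 Co(s) + 2 Al³⁺(aq)
Q = [Al³⁺]^2 / ([Co²⁺]^3); log Q = 3.185.
E = E° − (0.0592/n) log Q = +1.41 − (0.0592/6)(3.185) = +1.379 V.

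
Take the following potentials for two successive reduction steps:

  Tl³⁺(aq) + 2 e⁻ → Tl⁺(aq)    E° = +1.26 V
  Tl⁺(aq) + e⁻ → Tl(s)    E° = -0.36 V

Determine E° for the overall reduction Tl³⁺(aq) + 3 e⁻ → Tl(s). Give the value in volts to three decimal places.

+0.720 V

Since ΔG° = −nFE° is additive over sequential reductions, n₃E°₃ = n₁E°₁ + n₂E°₂.
E°₃ = (2×+1.26 + 1×-0.36) / 3 = (+2.160) / 3 = +0.720 V.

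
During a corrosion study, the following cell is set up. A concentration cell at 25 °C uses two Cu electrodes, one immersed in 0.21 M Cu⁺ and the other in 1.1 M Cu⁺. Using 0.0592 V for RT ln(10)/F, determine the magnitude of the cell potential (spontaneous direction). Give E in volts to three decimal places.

For a concentration cell E°cell = 0. The 1.1 M side is the cathode (reduction is favoured where [Cu⁺] is higher).
With n = 1, E = −(0.0592/1) log([Cu⁺]ₐₙ/[Cu⁺]꜀ₐₜ) = −(0.0592/1) log(0.21/1.1) = −(0.0592/1)(-0.719) = +0.043 V.

+0.043 V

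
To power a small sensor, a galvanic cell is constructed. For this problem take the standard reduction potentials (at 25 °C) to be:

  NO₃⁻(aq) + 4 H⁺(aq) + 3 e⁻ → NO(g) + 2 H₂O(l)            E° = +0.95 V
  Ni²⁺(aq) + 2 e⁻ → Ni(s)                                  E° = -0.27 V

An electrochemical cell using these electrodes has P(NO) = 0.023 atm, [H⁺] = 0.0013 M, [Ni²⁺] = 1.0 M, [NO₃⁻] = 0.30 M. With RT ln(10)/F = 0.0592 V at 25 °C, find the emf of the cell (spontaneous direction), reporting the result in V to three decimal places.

+1.014 V

NO₃⁻/NO is the cathode (higher E°), Ni²⁺/Ni the anode: E°cell = +0.95 − (-0.27) = +1.22 V, n = 6.
Overall: 2 NO₃⁻(aq) + 8 H⁺(aq) + 3 Ni(s) → 2 NO(g) + 4 H₂O(l) + 3 Ni²⁺(aq)
Q = P(NO)^2·[Ni²⁺]^3 / ([NO₃⁻]^2·[H⁺]^8); log Q = 20.858.
E = E° − (0.0592/n) log Q = +1.22 − (0.0592/6)(20.858) = +1.014 V.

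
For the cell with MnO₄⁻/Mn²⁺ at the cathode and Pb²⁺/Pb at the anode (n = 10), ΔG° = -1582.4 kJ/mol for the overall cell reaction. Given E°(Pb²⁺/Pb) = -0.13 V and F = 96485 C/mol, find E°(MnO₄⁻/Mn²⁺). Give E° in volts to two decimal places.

+1.51 V

E°cell = −ΔG°/(nF) = −(-1582.4×10³)/((10)(96485)) = +1.640 V.
Since MnO₄⁻/Mn²⁺ is the cathode and Pb²⁺/Pb the anode, E°cell = E°(MnO₄⁻/Mn²⁺) − E°(Pb²⁺/Pb).
So E°(MnO₄⁻/Mn²⁺) = E°cell + E°(Pb²⁺/Pb) = +1.640 + (-0.13) = +1.51 V.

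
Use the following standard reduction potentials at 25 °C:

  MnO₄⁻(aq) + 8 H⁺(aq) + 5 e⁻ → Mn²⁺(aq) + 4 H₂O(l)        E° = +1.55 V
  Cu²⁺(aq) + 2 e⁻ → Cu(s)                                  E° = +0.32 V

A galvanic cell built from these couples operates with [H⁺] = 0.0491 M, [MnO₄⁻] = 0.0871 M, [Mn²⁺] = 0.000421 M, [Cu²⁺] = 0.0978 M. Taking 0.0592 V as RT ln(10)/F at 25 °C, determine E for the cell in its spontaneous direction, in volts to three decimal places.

MnO₄⁻/Mn²⁺ is the cathode (higher E°), Cu²⁺/Cu the anode: E°cell = +1.55 − (+0.32) = +1.23 V, n = 10.
Overall: 2 MnO₄⁻(aq) + 16 H⁺(aq) + 5 Cu(s) → 2 Mn²⁺(aq) + 8 H₂O(l) + 5 Cu²⁺(aq)
Q = [Mn²⁺]^2·[Cu²⁺]^5 / ([MnO₄⁻]^2·[H⁺]^16); log Q = 11.263.
E = E° − (0.0592/n) log Q = +1.23 − (0.0592/10)(11.263) = +1.163 V.

+1.163 V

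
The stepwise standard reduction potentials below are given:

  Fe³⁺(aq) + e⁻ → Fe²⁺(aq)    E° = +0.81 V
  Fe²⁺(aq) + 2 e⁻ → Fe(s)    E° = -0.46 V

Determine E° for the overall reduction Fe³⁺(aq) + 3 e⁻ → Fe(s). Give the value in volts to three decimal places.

Since ΔG° = −nFE° is additive over sequential reductions, n₃E°₃ = n₁E°₁ + n₂E°₂.
E°₃ = (1×+0.81 + 2×-0.46) / 3 = (-0.110) / 3 = -0.037 V.

-0.037 V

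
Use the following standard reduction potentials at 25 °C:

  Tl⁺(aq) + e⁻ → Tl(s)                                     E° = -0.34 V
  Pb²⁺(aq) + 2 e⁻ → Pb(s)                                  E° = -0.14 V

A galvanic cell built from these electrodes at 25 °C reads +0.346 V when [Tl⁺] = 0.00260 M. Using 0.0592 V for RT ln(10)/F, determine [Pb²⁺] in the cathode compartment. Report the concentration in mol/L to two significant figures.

Pb²⁺/Pb is the cathode, Tl⁺/Tl the anode: E°cell = +0.20 V, n = 2.
Overall reaction: Pb²⁺(aq) + 2 Tl(s) → Pb(s) + 2 Tl⁺(aq); Q = [Tl⁺]^2/[Pb²⁺]^1.
From E = E° − (0.0592/n) log Q: log Q = (E° − E)·n/0.0592 = (+0.20 − (+0.346))·2/0.0592 = -4.9324.
So 1·log[Pb²⁺] = 2·log(0.0026) − log Q = -5.1701 − (-4.9324) = -0.2377; [Pb²⁺] = 10^(-0.2377) ≈ 0.58 M.

0.58 M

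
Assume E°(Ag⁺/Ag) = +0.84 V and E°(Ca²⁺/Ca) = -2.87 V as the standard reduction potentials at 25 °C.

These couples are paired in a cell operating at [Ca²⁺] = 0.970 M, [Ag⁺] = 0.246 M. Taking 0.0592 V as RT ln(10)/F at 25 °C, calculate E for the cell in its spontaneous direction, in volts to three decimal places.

+3.674 V

Ag⁺/Ag is the cathode (higher E°), Ca²⁺/Ca the anode: E°cell = +0.84 − (-2.87) = +3.71 V, n = 2.
Overall: 2 Ag⁺(aq) + Ca(s) → 2 Ag(s) + Ca²⁺(aq)
Q = [Ca²⁺] / ([Ag⁺]^2); log Q = 1.205.
E = E° − (0.0592/n) log Q = +3.71 − (0.0592/2)(1.205) = +3.674 V.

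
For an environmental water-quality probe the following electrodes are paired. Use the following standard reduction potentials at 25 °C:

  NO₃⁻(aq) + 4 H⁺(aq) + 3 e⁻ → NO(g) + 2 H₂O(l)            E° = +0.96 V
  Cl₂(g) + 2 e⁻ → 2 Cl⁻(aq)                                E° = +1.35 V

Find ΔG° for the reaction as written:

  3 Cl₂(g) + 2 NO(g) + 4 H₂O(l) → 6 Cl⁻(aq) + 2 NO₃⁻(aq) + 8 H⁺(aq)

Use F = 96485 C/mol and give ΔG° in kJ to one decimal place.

As written, Cl₂/Cl⁻ is reduced (cathode) and NO₃⁻/NO is oxidised (anode), so E°cell = (+1.35) − (+0.96) = +0.39 V.
Balancing electrons gives n = 6.
ΔG° = −nFE° = −(6)(96485)(+0.39) = -225,775 J = -225.8 kJ.

-225.8 kJ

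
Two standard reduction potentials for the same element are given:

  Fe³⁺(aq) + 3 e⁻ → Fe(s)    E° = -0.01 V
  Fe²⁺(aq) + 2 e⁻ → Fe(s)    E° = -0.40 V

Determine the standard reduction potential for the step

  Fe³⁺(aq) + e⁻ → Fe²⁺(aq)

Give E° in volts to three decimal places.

Sequential free energies add, so n₃E°₃ = n₁E°₁ + n₂E°₂.
With n₃ = 3, and the known step contributing 2×(-0.40) V, the unknown satisfies 1·E° = 3×(-0.01) − 2×(-0.40) = +0.770.
E° = +0.770 / 1 = +0.770 V.

+0.770 V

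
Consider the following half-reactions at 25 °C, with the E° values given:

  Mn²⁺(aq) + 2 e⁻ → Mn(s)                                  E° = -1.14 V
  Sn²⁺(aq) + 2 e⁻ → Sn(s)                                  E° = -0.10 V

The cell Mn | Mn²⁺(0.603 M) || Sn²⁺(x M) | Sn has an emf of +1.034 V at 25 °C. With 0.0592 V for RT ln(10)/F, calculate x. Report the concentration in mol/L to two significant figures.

Sn²⁺/Sn is the cathode, Mn²⁺/Mn the anode: E°cell = +1.04 V, n = 2.
Overall reaction: Sn²⁺(aq) + Mn(s) → Sn(s) + Mn²⁺(aq); Q = [Mn²⁺]^1/[Sn²⁺]^1.
From E = E° − (0.0592/n) log Q: log Q = (E° − E)·n/0.0592 = (+1.04 − (+1.034))·2/0.0592 = 0.2027.
So 1·log[Sn²⁺] = 1·log(0.603) − log Q = -0.2197 − (0.2027) = -0.4224; [Sn²⁺] = 10^(-0.4224) ≈ 0.38 M.

0.38 M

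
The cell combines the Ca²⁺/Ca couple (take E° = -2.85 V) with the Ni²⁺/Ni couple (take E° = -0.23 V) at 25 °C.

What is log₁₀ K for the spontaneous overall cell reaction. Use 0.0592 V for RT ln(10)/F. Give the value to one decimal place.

Cathode: Ni²⁺/Ni; anode: Ca²⁺/Ca. E°cell = +2.62 V, n = 2.
log K = nE°cell / 0.0592 = (2)(+2.62) / 0.0592 = 88.5.

88.5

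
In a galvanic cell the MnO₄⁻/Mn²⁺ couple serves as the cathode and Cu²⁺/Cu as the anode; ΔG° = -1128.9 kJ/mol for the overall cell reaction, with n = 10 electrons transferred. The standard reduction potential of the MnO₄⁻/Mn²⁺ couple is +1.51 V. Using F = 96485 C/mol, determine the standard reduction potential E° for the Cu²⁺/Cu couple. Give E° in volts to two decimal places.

E°cell = −ΔG°/(nF) = −(-1128.9×10³)/((10)(96485)) = +1.170 V.
Since MnO₄⁻/Mn²⁺ is the cathode and Cu²⁺/Cu the anode, E°cell = E°(MnO₄⁻/Mn²⁺) − E°(Cu²⁺/Cu).
So E°(Cu²⁺/Cu) = E°(MnO₄⁻/Mn²⁺) − E°cell = (+1.51) − (+1.170) = +0.34 V.

+0.34 V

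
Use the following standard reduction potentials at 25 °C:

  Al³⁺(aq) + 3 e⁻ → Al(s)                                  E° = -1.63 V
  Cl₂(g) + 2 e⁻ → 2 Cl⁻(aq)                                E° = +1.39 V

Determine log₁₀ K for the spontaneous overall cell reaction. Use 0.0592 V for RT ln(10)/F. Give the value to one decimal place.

306.1

Cathode: Cl₂/Cl⁻; anode: Al³⁺/Al. E°cell = +3.02 V, n = 6.
log K = nE°cell / 0.0592 = (6)(+3.02) / 0.0592 = 306.1.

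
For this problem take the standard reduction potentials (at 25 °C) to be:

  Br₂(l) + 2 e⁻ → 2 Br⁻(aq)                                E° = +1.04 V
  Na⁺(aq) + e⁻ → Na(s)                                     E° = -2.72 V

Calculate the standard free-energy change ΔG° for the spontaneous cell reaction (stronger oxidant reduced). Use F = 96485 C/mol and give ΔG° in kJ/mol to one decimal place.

Br₂/Br⁻ (E° = +1.04 V) is the cathode; Na⁺/Na (E° = -2.72 V) is the anode, so E°cell = +3.76 V.
Balancing electrons gives n = 2 (lcm of 2 and 1).
ΔG° = −nFE° = −(2)(96485)(+3.76) = -725,567 J = -725.6 kJ/mol.

-725.6 kJ/mol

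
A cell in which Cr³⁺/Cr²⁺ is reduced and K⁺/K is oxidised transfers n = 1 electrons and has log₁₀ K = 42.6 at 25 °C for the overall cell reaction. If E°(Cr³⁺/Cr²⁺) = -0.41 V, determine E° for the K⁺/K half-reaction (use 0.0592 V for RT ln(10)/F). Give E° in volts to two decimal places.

-2.93 V

E°cell = (0.0592/n)·log K = (0.0592/1)(42.6) = +2.522 V.
Since Cr³⁺/Cr²⁺ is the cathode and K⁺/K the anode, E°cell = E°(Cr³⁺/Cr²⁺) − E°(K⁺/K).
So E°(K⁺/K) = E°(Cr³⁺/Cr²⁺) − E°cell = (-0.41) − (+2.522) = -2.93 V.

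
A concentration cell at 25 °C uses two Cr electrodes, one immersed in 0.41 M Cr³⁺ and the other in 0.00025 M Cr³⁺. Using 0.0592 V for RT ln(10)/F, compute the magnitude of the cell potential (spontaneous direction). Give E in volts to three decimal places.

For a concentration cell E°cell = 0. The 0.41 M side is the cathode (reduction is favoured where [Cr³⁺] is higher).
With n = 3, E = −(0.0592/3) log([Cr³⁺]ₐₙ/[Cr³⁺]꜀ₐₜ) = −(0.0592/3) log(0.00025/0.41) = −(0.0592/3)(-3.215) = +0.063 V.

+0.063 V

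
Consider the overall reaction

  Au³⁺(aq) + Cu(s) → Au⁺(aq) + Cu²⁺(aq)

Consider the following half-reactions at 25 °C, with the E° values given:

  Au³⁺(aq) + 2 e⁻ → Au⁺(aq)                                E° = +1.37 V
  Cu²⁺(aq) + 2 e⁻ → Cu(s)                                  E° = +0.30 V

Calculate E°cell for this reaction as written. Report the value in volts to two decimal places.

+1.07 V

The Au³⁺/Au⁺ couple has the higher reduction potential, so it is the cathode; Cu²⁺/Cu is oxidised at the anode.
E°cell = E°(cathode) − E°(anode) = (+1.37) − (+0.30) = +1.07 V.
Since E°cell > 0, the reaction is spontaneous under standard conditions.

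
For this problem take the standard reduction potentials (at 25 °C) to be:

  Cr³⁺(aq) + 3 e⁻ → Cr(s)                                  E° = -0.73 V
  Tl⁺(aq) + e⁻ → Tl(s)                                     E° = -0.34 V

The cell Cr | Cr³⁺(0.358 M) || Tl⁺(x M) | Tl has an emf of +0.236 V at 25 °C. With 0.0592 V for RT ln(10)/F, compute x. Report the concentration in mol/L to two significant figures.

Tl⁺/Tl is the cathode, Cr³⁺/Cr the anode: E°cell = +0.39 V, n = 3.
Overall reaction: 3 Tl⁺(aq) + Cr(s) → 3 Tl(s) + Cr³⁺(aq); Q = [Cr³⁺]^1/[Tl⁺]^3.
From E = E° − (0.0592/n) log Q: log Q = (E° − E)·n/0.0592 = (+0.39 − (+0.236))·3/0.0592 = 7.8041.
So 3·log[Tl⁺] = 1·log(0.358) − log Q = -0.4461 − (7.8041) = -8.2502; log[Tl⁺] = -8.2502 / 3 = -2.7501; [Tl⁺] = 10^(-2.7501) ≈ 0.0018 M.

0.0018 M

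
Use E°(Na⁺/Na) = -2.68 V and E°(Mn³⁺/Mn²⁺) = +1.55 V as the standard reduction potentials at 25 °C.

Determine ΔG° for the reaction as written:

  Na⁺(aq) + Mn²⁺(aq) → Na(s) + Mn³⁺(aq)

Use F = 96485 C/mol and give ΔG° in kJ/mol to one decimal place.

As written, Na⁺/Na is reduced (cathode) and Mn³⁺/Mn²⁺ is oxidised (anode), so E°cell = (-2.68) − (+1.55) = -4.23 V.
Balancing electrons gives n = 1.
ΔG° = −nFE° = −(1)(96485)(-4.23) = 408,132 J = +408.1 kJ/mol.

+408.1 kJ/mol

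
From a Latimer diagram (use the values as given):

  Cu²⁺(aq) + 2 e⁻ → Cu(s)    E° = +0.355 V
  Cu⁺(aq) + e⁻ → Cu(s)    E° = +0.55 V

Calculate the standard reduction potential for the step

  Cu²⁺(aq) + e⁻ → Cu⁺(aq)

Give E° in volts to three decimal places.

+0.160 V

Sequential free energies add, so n₃E°₃ = n₁E°₁ + n₂E°₂.
With n₃ = 2, and the known step contributing 1×(+0.55) V, the unknown satisfies 1·E° = 2×(+0.355) − 1×(+0.55) = +0.160.
E° = +0.160 / 1 = +0.160 V.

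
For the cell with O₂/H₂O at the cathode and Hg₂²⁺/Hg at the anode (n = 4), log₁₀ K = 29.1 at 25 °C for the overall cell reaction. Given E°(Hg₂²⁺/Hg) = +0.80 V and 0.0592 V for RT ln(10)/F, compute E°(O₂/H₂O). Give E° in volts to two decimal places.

+1.23 V

E°cell = (0.0592/n)·log K = (0.0592/4)(29.1) = +0.431 V.
Since O₂/H₂O is the cathode and Hg₂²⁺/Hg the anode, E°cell = E°(O₂/H₂O) − E°(Hg₂²⁺/Hg).
So E°(O₂/H₂O) = E°cell + E°(Hg₂²⁺/Hg) = +0.431 + (+0.80) = +1.23 V.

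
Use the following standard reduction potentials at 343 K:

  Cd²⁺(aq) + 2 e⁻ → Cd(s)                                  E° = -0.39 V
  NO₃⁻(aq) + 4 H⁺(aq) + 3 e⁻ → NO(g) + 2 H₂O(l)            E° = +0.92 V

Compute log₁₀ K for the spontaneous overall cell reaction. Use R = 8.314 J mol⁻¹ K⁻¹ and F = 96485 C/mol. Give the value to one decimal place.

115.5

Cathode: NO₃⁻/NO; anode: Cd²⁺/Cd. E°cell = (+0.92) − (-0.39) = +1.31 V, with n = 6.
ΔG° = −nFE° = −RT ln K, so ln K = nFE°/(RT) = (6)(96485)(+1.31) / ((8.314)(343)) = 265.937.
log₁₀ K = 265.937 / ln 10 = 115.5.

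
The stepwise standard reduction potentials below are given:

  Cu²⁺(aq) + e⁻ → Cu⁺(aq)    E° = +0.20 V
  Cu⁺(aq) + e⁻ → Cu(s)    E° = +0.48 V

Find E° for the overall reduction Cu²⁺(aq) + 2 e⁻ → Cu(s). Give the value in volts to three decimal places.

+0.340 V

Adding the free-energy changes (−nFE°) of the two steps gives −n₃FE°₃ = −n₁FE°₁ − n₂FE°₂.
E°₃ = (1×+0.20 + 1×+0.48) / 2 = (+0.680) / 2 = +0.340 V.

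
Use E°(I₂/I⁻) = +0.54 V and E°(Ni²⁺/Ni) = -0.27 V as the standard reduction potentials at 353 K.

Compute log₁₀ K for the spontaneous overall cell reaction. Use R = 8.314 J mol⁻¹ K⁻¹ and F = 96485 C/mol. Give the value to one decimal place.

23.1

Cathode: I₂/I⁻; anode: Ni²⁺/Ni. E°cell = (+0.54) − (-0.27) = +0.81 V, with n = 2.
ΔG° = −nFE° = −RT ln K, so ln K = nFE°/(RT) = (2)(96485)(+0.81) / ((8.314)(353)) = 53.259.
log₁₀ K = 53.259 / ln 10 = 23.1.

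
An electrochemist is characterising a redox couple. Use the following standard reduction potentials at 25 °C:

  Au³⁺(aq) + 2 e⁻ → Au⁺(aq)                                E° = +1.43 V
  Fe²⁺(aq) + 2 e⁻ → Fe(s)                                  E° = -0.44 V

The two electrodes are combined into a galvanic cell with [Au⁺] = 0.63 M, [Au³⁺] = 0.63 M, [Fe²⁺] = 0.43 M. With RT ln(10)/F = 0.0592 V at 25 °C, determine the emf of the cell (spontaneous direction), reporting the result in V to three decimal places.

Au³⁺/Au⁺ is the cathode (higher E°), Fe²⁺/Fe the anode: E°cell = +1.43 − (-0.44) = +1.87 V, n = 2.
Overall: Au³⁺(aq) + Fe(s) → Au⁺(aq) + Fe²⁺(aq)
Q = [Au⁺]·[Fe²⁺] / ([Au³⁺]); log Q = -0.367.
E = E° − (0.0592/n) log Q = +1.87 − (0.0592/2)(-0.367) = +1.881 V.

+1.881 V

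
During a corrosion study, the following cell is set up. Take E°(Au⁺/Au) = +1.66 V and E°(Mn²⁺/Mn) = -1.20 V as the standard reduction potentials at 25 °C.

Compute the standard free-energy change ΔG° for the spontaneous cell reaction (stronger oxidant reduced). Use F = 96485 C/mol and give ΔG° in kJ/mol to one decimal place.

-551.9 kJ/mol

Au⁺/Au (E° = +1.66 V) is the cathode; Mn²⁺/Mn (E° = -1.20 V) is the anode, so E°cell = +2.86 V.
Balancing electrons gives n = 2 (lcm of 1 and 2).
ΔG° = −nFE° = −(2)(96485)(+2.86) = -551,894 J = -551.9 kJ/mol.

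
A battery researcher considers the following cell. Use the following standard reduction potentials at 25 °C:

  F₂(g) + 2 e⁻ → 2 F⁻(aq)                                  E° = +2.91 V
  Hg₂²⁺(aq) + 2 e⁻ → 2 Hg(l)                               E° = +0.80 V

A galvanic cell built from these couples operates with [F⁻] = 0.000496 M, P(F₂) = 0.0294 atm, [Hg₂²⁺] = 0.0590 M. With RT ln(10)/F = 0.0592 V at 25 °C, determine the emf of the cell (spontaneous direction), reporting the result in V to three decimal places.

F₂/F⁻ is the cathode (higher E°), Hg₂²⁺/Hg the anode: E°cell = +2.91 − (+0.80) = +2.11 V, n = 2.
Overall: F₂(g) + 2 Hg(l) → 2 F⁻(aq) + Hg₂²⁺(aq)
Q = [F⁻]^2·[Hg₂²⁺] / (P(F₂)); log Q = -6.307.
E = E° − (0.0592/n) log Q = +2.11 − (0.0592/2)(-6.307) = +2.297 V.

+2.297 V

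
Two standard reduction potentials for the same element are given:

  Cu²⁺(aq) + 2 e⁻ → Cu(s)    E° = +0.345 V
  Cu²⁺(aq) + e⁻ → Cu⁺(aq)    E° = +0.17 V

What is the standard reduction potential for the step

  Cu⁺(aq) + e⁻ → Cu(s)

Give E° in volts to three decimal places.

Sequential free energies add, so n₃E°₃ = n₁E°₁ + n₂E°₂.
With n₃ = 2, and the known step contributing 1×(+0.17) V, the unknown satisfies 1·E° = 2×(+0.345) − 1×(+0.17) = +0.520.
E° = +0.520 / 1 = +0.520 V.

+0.520 V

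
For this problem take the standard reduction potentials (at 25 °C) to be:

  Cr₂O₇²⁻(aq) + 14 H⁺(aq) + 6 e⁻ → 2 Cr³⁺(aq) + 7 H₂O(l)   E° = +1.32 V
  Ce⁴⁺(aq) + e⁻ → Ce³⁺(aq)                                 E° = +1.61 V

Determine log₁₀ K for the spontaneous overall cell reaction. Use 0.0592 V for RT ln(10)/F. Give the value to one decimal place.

Cathode: Ce⁴⁺/Ce³⁺; anode: Cr₂O₇²⁻/Cr³⁺. E°cell = +0.29 V, n = 6.
log K = nE°cell / 0.0592 = (6)(+0.29) / 0.0592 = 29.4.

29.4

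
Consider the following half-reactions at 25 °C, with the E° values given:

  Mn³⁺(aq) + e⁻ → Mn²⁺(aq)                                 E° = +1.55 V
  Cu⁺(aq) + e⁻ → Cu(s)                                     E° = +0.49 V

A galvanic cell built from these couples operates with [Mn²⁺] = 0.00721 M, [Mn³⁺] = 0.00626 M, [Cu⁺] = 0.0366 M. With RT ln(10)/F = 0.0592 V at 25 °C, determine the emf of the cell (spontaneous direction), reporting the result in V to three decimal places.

Mn³⁺/Mn²⁺ is the cathode (higher E°), Cu⁺/Cu the anode: E°cell = +1.55 − (+0.49) = +1.06 V, n = 1.
Overall: Mn³⁺(aq) + Cu(s) → Mn²⁺(aq) + Cu⁺(aq)
Q = [Mn²⁺]·[Cu⁺] / ([Mn³⁺]); log Q = -1.375.
E = E° − (0.0592/n) log Q = +1.06 − (0.0592/1)(-1.375) = +1.141 V.

+1.141 V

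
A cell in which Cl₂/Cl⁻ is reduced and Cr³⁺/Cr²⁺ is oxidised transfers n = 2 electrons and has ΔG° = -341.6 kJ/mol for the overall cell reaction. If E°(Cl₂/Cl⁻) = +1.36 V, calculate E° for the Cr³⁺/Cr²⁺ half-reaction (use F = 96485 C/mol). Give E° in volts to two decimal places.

-0.41 V

E°cell = −ΔG°/(nF) = −(-341.6×10³)/((2)(96485)) = +1.770 V.
Since Cl₂/Cl⁻ is the cathode and Cr³⁺/Cr²⁺ the anode, E°cell = E°(Cl₂/Cl⁻) − E°(Cr³⁺/Cr²⁺).
So E°(Cr³⁺/Cr²⁺) = E°(Cl₂/Cl⁻) − E°cell = (+1.36) − (+1.770) = -0.41 V.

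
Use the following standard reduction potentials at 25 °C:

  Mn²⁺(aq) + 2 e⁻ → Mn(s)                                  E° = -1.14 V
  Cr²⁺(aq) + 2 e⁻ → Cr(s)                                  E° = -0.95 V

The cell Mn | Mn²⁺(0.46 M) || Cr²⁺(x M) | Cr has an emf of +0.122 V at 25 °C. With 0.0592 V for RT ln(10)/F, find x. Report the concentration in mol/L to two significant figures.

Cr²⁺/Cr is the cathode, Mn²⁺/Mn the anode: E°cell = +0.19 V, n = 2.
Overall reaction: Cr²⁺(aq) + Mn(s) → Cr(s) + Mn²⁺(aq); Q = [Mn²⁺]^1/[Cr²⁺]^1.
From E = E° − (0.0592/n) log Q: log Q = (E° − E)·n/0.0592 = (+0.19 − (+0.122))·2/0.0592 = 2.2973.
So 1·log[Cr²⁺] = 1·log(0.46) − log Q = -0.3372 − (2.2973) = -2.6345; [Cr²⁺] = 10^(-2.6345) ≈ 0.0023 M.

0.0023 M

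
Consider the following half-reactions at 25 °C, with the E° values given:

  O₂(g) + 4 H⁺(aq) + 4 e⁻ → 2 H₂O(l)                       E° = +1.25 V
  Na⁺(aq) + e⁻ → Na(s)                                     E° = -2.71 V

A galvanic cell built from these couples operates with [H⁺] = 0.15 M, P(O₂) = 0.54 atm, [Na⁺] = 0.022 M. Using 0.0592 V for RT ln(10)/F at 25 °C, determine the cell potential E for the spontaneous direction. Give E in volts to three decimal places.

+4.005 V

O₂/H₂O is the cathode (higher E°), Na⁺/Na the anode: E°cell = +1.25 − (-2.71) = +3.96 V, n = 4.
Overall: O₂(g) + 4 H⁺(aq) + 4 Na(s) → 2 H₂O(l) + 4 Na⁺(aq)
Q = [Na⁺]^4 / (P(O₂)·[H⁺]^4); log Q = -3.067.
E = E° − (0.0592/n) log Q = +3.96 − (0.0592/4)(-3.067) = +4.005 V.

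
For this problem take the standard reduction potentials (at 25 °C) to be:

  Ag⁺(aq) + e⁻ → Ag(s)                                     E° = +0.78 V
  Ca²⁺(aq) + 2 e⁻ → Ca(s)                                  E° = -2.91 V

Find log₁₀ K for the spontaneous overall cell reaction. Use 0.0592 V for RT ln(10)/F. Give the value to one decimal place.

Cathode: Ag⁺/Ag; anode: Ca²⁺/Ca. E°cell = +3.69 V, n = 2.
log K = nE°cell / 0.0592 = (2)(+3.69) / 0.0592 = 124.7.

124.7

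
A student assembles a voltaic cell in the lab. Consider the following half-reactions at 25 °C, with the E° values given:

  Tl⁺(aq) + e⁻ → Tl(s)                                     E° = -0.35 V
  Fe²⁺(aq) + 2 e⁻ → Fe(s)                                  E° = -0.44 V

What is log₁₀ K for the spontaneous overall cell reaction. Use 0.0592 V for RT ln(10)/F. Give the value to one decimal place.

3.0

Cathode: Tl⁺/Tl; anode: Fe²⁺/Fe. E°cell = +0.09 V, n = 2.
log K = nE°cell / 0.0592 = (2)(+0.09) / 0.0592 = 3.0.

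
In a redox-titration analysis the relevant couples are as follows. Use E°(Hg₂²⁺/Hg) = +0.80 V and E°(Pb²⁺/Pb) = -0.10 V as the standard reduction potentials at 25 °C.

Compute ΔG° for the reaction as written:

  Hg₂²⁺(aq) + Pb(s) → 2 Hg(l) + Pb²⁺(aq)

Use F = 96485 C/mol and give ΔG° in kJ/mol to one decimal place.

As written, Hg₂²⁺/Hg is reduced (cathode) and Pb²⁺/Pb is oxidised (anode), so E°cell = (+0.80) − (-0.10) = +0.90 V.
Balancing electrons gives n = 2.
ΔG° = −nFE° = −(2)(96485)(+0.90) = -173,673 J = -173.7 kJ/mol.

-173.7 kJ/mol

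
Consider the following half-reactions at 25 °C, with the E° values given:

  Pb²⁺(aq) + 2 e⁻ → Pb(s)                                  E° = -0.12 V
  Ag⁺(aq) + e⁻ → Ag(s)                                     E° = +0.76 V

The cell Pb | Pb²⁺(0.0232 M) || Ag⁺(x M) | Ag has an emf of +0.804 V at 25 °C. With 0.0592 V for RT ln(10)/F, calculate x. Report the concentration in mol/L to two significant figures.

Ag⁺/Ag is the cathode, Pb²⁺/Pb the anode: E°cell = +0.88 V, n = 2.
Overall reaction: 2 Ag⁺(aq) + Pb(s) → 2 Ag(s) + Pb²⁺(aq); Q = [Pb²⁺]^1/[Ag⁺]^2.
From E = E° − (0.0592/n) log Q: log Q = (E° − E)·n/0.0592 = (+0.88 − (+0.804))·2/0.0592 = 2.5676.
So 2·log[Ag⁺] = 1·log(0.0232) − log Q = -1.6345 − (2.5676) = -4.2021; log[Ag⁺] = -4.2021 / 2 = -2.1010; [Ag⁺] = 10^(-2.1010) ≈ 0.0079 M.

0.0079 M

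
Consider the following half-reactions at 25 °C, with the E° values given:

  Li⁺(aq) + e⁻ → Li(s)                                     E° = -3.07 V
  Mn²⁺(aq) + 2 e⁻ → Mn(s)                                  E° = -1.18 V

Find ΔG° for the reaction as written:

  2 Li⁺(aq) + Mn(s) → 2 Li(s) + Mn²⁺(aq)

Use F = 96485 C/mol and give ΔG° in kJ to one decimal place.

+364.7 kJ

As written, Li⁺/Li is reduced (cathode) and Mn²⁺/Mn is oxidised (anode), so E°cell = (-3.07) − (-1.18) = -1.89 V.
Balancing electrons gives n = 2.
ΔG° = −nFE° = −(2)(96485)(-1.89) = 364,713 J = +364.7 kJ.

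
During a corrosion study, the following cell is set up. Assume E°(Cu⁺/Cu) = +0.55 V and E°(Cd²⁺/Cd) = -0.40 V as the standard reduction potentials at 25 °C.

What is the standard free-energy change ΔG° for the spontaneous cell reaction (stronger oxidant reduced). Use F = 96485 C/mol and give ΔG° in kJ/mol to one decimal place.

-183.3 kJ/mol

Cu⁺/Cu (E° = +0.55 V) is the cathode; Cd²⁺/Cd (E° = -0.40 V) is the anode, so E°cell = +0.95 V.
Balancing electrons gives n = 2 (lcm of 1 and 2).
ΔG° = −nFE° = −(2)(96485)(+0.95) = -183,322 J = -183.3 kJ/mol.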